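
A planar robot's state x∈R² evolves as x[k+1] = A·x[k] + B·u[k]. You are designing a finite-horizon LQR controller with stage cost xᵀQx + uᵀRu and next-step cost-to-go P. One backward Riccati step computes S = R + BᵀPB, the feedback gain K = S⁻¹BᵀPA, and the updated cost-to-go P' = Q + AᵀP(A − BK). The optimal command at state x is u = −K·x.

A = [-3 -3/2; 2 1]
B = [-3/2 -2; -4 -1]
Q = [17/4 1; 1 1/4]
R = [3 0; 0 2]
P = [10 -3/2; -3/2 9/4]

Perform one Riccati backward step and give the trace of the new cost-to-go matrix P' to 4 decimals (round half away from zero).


BᵀP = [-9.0000 -6.7500; -18.5000 0.7500]
S = R + BᵀPB = [3 0; 0 2] + [40.5000 24.7500; 24.7500 36.2500] = [43.5000 24.7500; 24.7500 38.2500]
BᵀPA = [13.5000 6.7500; 57.0000 28.5000]
K = S⁻¹·BᵀPA = [-0.8507 -0.4254; 2.0407 1.0203]
A−BK = [-0.1948 -0.0974; 0.6378 0.3189]
AᵀP(A−BK) = [12.1669 6.0835; 6.0835 3.0417]
P' = Q + AᵀP(A−BK) = [16.4169 7.0835; 7.0835 3.2917]
tr(P') = 19.7087

19.7087


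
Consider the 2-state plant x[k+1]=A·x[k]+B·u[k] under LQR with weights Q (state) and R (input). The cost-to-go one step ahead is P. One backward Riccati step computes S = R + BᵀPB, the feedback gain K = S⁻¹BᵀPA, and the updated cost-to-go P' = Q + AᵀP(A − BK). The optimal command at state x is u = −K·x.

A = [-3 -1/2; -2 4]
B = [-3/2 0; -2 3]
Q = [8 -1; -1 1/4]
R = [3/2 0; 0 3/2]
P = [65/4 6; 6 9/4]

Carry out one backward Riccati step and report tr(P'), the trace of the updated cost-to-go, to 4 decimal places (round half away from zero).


12.2572

BᵀP = [-36.3750 -13.5000; 18.0000 6.7500]
S = R + BᵀPB = [3/2 0; 0 3/2] + [81.5625 -40.5000; -40.5000 20.2500] = [83.0625 -40.5000; -40.5000 21.7500]
BᵀPA = [136.1250 -35.8125; -67.5000 18.0000]
K = S⁻¹·BᵀPA = [1.3643 -0.3001; -0.5630 0.2688]
A−BK = [-0.9535 -0.9501; 2.4176 2.5934]
AᵀP(A−BK) = [3.5300 -0.6314; -0.6314 0.4772]
P' = Q + AᵀP(A−BK) = [11.5300 -1.6314; -1.6314 0.7272]
tr(P') = 12.2572


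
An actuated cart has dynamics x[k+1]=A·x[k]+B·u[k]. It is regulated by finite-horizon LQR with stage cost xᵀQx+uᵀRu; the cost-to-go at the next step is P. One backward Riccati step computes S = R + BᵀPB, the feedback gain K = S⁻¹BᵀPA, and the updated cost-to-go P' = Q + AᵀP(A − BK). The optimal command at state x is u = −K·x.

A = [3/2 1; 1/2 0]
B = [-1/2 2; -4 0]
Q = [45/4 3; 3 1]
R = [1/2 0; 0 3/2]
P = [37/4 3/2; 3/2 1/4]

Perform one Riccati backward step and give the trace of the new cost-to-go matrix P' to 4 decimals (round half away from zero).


BᵀP = [-10.6250 -1.7500; 18.5000 3.0000]
S = R + BᵀPB = [1/2 0; 0 3/2] + [12.3125 -21.2500; -21.2500 37.0000] = [12.8125 -21.2500; -21.2500 38.5000]
BᵀPA = [-16.8125 -10.6250; 29.2500 18.5000]
K = S⁻¹·BᵀPA = [-0.6165 -0.3820; 0.4195 0.2697]
A−BK = [0.3528 0.2697; -1.9659 -1.5281]
AᵀP(A−BK) = [0.4908 0.3146; 0.3146 0.2022]
P' = Q + AᵀP(A−BK) = [11.7408 3.3146; 3.3146 1.2022]
tr(P') = 12.9430

12.9430


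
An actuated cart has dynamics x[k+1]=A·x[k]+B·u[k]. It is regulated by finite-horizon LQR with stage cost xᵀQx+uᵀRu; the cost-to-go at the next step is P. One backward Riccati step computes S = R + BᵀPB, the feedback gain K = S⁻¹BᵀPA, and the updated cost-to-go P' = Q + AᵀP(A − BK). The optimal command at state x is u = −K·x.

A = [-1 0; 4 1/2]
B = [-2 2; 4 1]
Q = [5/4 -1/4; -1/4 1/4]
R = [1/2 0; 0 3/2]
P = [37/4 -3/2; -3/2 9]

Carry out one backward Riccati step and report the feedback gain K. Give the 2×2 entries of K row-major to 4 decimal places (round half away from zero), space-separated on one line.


0.8971 0.0996 0.3848 0.0963

BᵀP = [-24.5000 39.0000; 17.0000 6.0000]
S = R + BᵀPB = [1/2 0; 0 3/2] + [205.0000 -10.0000; -10.0000 40.0000] = [205.5000 -10.0000; -10.0000 41.5000]
BᵀPA = [180.5000 19.5000; 7.0000 3.0000]
K = S⁻¹·BᵀPA = [0.8971 0.0996; 0.3848 0.0963]
A−BK = [0.0245 0.0066; 0.0269 0.0054]
AᵀP(A−BK) = [0.6346 0.1026; 0.1026 0.0194]
P' = Q + AᵀP(A−BK) = [1.8846 -0.1474; -0.1474 0.2694]
tr(P') = 2.1540


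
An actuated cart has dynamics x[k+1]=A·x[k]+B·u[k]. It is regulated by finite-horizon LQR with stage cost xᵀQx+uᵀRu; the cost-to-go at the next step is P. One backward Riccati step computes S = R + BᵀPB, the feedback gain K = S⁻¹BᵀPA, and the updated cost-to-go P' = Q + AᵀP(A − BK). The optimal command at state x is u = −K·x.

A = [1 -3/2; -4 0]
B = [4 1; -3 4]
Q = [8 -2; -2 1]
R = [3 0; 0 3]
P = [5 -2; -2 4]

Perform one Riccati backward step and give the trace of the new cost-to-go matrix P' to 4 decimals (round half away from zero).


11.2918

BᵀP = [26.0000 -20.0000; -3.0000 14.0000]
S = R + BᵀPB = [3 0; 0 3] + [164.0000 -54.0000; -54.0000 53.0000] = [167.0000 -54.0000; -54.0000 56.0000]
BᵀPA = [106.0000 -39.0000; -59.0000 4.5000]
K = S⁻¹·BᵀPA = [0.4273 -0.3016; -0.6415 -0.2105]
A−BK = [-0.0676 -0.0832; -0.1520 -0.0629]
AᵀP(A−BK) = [1.8566 0.0510; 0.0510 0.4352]
P' = Q + AᵀP(A−BK) = [9.8566 -1.9490; -1.9490 1.4352]
tr(P') = 11.2918


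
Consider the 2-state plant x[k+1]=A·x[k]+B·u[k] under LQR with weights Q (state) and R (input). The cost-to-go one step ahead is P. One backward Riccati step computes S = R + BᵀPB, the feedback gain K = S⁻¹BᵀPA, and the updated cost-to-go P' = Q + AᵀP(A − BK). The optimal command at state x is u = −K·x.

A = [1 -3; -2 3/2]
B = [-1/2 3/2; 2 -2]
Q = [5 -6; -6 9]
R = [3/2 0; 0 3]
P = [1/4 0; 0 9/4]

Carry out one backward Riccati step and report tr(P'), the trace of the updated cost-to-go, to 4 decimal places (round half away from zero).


BᵀP = [-0.1250 4.5000; 0.3750 -4.5000]
S = R + BᵀPB = [3/2 0; 0 3] + [9.0625 -9.1875; -9.1875 9.5625] = [10.5625 -9.1875; -9.1875 12.5625]
BᵀPA = [-9.1250 7.1250; 9.3750 -7.8750]
K = S⁻¹·BᵀPA = [-0.5903 0.3553; 0.3146 -0.3670]
A−BK = [0.2330 -2.2718; -0.1903 0.0553]
AᵀP(A−BK) = [0.9146 -0.8170; -0.8170 1.8907]
P' = Q + AᵀP(A−BK) = [5.9146 -6.8170; -6.8170 10.8907]
tr(P') = 16.8052

16.8052


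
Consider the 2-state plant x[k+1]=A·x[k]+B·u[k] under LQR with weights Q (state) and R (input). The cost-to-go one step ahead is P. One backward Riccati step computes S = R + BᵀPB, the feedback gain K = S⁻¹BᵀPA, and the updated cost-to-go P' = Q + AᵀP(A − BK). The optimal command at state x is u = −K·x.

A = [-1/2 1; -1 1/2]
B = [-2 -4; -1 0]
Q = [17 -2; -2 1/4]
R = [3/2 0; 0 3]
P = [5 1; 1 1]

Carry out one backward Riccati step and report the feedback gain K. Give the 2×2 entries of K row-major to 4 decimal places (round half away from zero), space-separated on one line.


BᵀP = [-11.0000 -3.0000; -20.0000 -4.0000]
S = R + BᵀPB = [3/2 0; 0 3] + [25.0000 44.0000; 44.0000 80.0000] = [26.5000 44.0000; 44.0000 83.0000]
BᵀPA = [8.5000 -12.5000; 14.0000 -22.0000]
K = S⁻¹·BᵀPA = [0.3397 -0.2638; -0.0114 -0.1252]
A−BK = [0.1338 -0.0285; -0.6603 0.2362]
AᵀP(A−BK) = [0.5223 -0.2547; -0.2547 0.1978]
P' = Q + AᵀP(A−BK) = [17.5223 -2.2547; -2.2547 0.4478]
tr(P') = 17.9701

0.3397 -0.2638 -0.0114 -0.1252


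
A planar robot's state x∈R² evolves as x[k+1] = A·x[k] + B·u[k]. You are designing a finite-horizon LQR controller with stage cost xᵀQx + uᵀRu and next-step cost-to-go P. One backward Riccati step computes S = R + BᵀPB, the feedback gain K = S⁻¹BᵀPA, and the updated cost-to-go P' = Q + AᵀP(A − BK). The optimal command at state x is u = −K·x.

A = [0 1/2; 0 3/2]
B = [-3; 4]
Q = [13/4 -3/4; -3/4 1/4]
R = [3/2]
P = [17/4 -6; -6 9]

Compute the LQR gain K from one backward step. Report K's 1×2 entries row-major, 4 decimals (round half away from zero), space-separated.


0.0000 0.1911

BᵀP = [-36.7500 54.0000]
S = R + BᵀPB = [3/2] + [326.2500] = [327.7500]
BᵀPA = [0.0000 62.6250]
K = S⁻¹·BᵀPA = [0.0000 0.1911]
A−BK = [0.0000 1.0732; 0.0000 0.7357]
AᵀP(A−BK) = [0.0000 0.0000; 0.0000 0.3464]
P' = Q + AᵀP(A−BK) = [3.2500 -0.7500; -0.7500 0.5964]
tr(P') = 3.8464


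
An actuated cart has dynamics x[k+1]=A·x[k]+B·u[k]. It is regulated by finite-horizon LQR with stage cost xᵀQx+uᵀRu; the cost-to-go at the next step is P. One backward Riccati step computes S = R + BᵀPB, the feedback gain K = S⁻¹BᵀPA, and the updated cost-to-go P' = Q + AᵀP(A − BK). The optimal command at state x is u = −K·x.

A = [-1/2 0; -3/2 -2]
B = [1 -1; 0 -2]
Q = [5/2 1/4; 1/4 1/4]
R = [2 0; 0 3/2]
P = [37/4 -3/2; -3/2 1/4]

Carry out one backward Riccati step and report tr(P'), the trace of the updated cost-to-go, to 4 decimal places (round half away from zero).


2.9838

BᵀP = [9.2500 -1.5000; -6.2500 1.0000]
S = R + BᵀPB = [2 0; 0 3/2] + [9.2500 -6.2500; -6.2500 4.2500] = [11.2500 -6.2500; -6.2500 5.7500]
BᵀPA = [-2.3750 3.0000; 1.6250 -2.0000]
K = S⁻¹·BᵀPA = [-0.1366 0.1854; 0.1341 -0.1463]
A−BK = [-0.2293 -0.3317; -1.2317 -2.2927]
AᵀP(A−BK) = [0.0826 -0.0720; -0.0720 0.1512]
P' = Q + AᵀP(A−BK) = [2.5826 0.1780; 0.1780 0.4012]
tr(P') = 2.9838


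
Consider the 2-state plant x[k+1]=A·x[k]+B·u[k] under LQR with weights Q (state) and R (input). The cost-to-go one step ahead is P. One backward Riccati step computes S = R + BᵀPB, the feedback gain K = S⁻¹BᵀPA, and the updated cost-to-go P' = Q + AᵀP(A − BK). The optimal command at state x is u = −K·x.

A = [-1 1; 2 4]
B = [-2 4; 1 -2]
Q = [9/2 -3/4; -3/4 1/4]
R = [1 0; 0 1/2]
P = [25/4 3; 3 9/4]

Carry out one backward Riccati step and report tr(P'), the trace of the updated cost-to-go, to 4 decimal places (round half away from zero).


34.9137

BᵀP = [-9.5000 -3.7500; 19.0000 7.5000]
S = R + BᵀPB = [1 0; 0 1/2] + [15.2500 -30.5000; -30.5000 61.0000] = [16.2500 -30.5000; -30.5000 61.5000]
BᵀPA = [2.0000 -24.5000; -4.0000 49.0000]
K = S⁻¹·BᵀPA = [0.0145 -0.1772; -0.0579 0.7089]
A−BK = [-0.7396 -2.1899; 1.8698 5.5949]
AᵀP(A−BK) = [2.9896 8.9399; 8.9399 27.1741]
P' = Q + AᵀP(A−BK) = [7.4896 8.1899; 8.1899 27.4241]
tr(P') = 34.9137


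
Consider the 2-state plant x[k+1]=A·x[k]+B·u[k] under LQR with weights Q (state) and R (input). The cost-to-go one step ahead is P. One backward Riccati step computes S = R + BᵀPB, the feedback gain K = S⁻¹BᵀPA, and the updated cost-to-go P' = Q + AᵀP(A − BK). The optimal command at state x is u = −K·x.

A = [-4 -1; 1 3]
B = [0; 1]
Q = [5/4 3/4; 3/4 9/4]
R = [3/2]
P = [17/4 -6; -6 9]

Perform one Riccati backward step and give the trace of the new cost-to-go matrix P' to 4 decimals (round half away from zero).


42.3214

BᵀP = [-6.0000 9.0000]
S = R + BᵀPB = [3/2] + [9.0000] = [10.5000]
BᵀPA = [33.0000 33.0000]
K = S⁻¹·BᵀPA = [3.1429 3.1429]
A−BK = [-4.0000 -1.0000; -2.1429 -0.1429]
AᵀP(A−BK) = [21.2857 18.2857; 18.2857 17.5357]
P' = Q + AᵀP(A−BK) = [22.5357 19.0357; 19.0357 19.7857]
tr(P') = 42.3214


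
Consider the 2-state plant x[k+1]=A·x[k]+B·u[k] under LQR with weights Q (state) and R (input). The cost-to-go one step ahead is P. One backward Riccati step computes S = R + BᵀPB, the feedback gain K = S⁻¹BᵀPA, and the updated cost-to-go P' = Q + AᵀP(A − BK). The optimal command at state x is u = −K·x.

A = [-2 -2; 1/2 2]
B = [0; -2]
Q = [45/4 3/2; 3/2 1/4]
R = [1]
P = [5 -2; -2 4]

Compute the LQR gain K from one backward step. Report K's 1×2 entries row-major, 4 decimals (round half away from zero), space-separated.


BᵀP = [4.0000 -8.0000]
S = R + BᵀPB = [1] + [16.0000] = [17.0000]
BᵀPA = [-12.0000 -24.0000]
K = S⁻¹·BᵀPA = [-0.7059 -1.4118]
A−BK = [-2.0000 -2.0000; -0.9118 -0.8235]
AᵀP(A−BK) = [16.5294 17.0588; 17.0588 18.1176]
P' = Q + AᵀP(A−BK) = [27.7794 18.5588; 18.5588 18.3676]
tr(P') = 46.1471

-0.7059 -1.4118


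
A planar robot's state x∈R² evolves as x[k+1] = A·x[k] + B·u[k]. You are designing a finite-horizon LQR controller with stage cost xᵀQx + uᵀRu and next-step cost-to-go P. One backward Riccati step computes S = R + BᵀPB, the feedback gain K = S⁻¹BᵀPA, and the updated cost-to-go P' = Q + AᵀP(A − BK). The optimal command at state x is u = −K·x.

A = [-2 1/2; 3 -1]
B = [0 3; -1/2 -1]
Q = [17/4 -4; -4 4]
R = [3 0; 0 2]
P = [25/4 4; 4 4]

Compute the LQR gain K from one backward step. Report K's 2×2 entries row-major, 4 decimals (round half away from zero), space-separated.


BᵀP = [-2.0000 -2.0000; 14.7500 8.0000]
S = R + BᵀPB = [3 0; 0 2] + [1.0000 -4.0000; -4.0000 36.2500] = [4.0000 -4.0000; -4.0000 38.2500]
BᵀPA = [-2.0000 1.0000; -5.5000 -0.6250]
K = S⁻¹·BᵀPA = [-0.7190 0.2609; -0.2190 0.0109]
A−BK = [-1.3431 0.4672; 2.4215 -0.8586]
AᵀP(A−BK) = [10.3577 -3.6679; -3.6679 1.3084]
P' = Q + AᵀP(A−BK) = [14.6077 -7.6679; -7.6679 5.3084]
tr(P') = 19.9161

-0.7190 0.2609 -0.2190 0.0109


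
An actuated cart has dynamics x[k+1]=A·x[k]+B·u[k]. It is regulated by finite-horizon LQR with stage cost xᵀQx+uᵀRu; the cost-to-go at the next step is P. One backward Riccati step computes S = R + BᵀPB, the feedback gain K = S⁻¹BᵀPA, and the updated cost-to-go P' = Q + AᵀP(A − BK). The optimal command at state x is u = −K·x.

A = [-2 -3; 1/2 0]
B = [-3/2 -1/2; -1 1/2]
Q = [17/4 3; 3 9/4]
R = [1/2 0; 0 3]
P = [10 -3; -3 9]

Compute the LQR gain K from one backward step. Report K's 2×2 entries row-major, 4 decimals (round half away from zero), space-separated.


BᵀP = [-12.0000 -4.5000; -6.5000 6.0000]
S = R + BᵀPB = [1/2 0; 0 3] + [22.5000 3.7500; 3.7500 6.2500] = [23.0000 3.7500; 3.7500 9.2500]
BᵀPA = [21.7500 36.0000; 16.0000 19.5000]
K = S⁻¹·BᵀPA = [0.7106 1.3080; 1.4416 1.5779]
A−BK = [-0.2133 -0.2491; 0.4898 0.5190]
AᵀP(A−BK) = [9.7281 10.8062; 10.8062 12.1453]
P' = Q + AᵀP(A−BK) = [13.9781 13.8062; 13.8062 14.3953]
tr(P') = 28.3734

0.7106 1.3080 1.4416 1.5779


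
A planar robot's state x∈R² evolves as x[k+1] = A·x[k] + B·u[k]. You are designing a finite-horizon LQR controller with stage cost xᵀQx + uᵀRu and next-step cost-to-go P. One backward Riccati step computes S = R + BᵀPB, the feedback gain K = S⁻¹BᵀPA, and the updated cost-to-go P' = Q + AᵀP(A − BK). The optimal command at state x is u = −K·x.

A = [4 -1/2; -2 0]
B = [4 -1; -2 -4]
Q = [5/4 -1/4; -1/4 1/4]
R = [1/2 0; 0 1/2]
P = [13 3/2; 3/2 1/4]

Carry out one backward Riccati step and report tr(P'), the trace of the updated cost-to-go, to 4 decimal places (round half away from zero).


1.9906

BᵀP = [49.0000 5.5000; -19.0000 -2.5000]
S = R + BᵀPB = [1/2 0; 0 1/2] + [185.0000 -71.0000; -71.0000 29.0000] = [185.5000 -71.0000; -71.0000 29.5000]
BᵀPA = [185.0000 -24.5000; -71.0000 9.5000]
K = S⁻¹·BᵀPA = [0.9658 -0.1119; -0.0823 0.0528]
A−BK = [0.0545 0.0003; -0.3977 -0.0128]
AᵀP(A−BK) = [0.4829 -0.0559; -0.0559 0.0077]
P' = Q + AᵀP(A−BK) = [1.7329 -0.3059; -0.3059 0.2577]
tr(P') = 1.9906


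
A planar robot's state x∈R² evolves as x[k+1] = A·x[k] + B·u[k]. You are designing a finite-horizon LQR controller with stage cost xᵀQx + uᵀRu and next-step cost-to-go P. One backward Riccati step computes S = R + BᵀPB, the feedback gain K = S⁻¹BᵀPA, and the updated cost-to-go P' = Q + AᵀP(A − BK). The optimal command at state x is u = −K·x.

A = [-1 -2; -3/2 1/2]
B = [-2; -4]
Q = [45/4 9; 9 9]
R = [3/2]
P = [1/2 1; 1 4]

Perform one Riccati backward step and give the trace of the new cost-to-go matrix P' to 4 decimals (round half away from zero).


21.4746

BᵀP = [-5.0000 -18.0000]
S = R + BᵀPB = [3/2] + [82.0000] = [83.5000]
BᵀPA = [32.0000 1.0000]
K = S⁻¹·BᵀPA = [0.3832 0.0120]
A−BK = [-0.2335 -1.9760; 0.0329 0.5479]
AᵀP(A−BK) = [0.2365 0.1168; 0.1168 0.9880]
P' = Q + AᵀP(A−BK) = [11.4865 9.1168; 9.1168 9.9880]
tr(P') = 21.4746


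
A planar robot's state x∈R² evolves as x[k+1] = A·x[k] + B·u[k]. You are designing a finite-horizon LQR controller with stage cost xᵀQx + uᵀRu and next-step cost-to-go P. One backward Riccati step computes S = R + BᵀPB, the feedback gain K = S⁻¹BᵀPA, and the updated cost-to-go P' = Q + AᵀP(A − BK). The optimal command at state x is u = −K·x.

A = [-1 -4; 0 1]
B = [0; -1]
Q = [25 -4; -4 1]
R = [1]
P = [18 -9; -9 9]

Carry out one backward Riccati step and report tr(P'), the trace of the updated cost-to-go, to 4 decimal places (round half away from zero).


BᵀP = [9.0000 -9.0000]
S = R + BᵀPB = [1] + [9.0000] = [10.0000]
BᵀPA = [-9.0000 -45.0000]
K = S⁻¹·BᵀPA = [-0.9000 -4.5000]
A−BK = [-1.0000 -4.0000; -0.9000 -3.5000]
AᵀP(A−BK) = [9.9000 40.5000; 40.5000 166.5000]
P' = Q + AᵀP(A−BK) = [34.9000 36.5000; 36.5000 167.5000]
tr(P') = 202.4000

202.4000


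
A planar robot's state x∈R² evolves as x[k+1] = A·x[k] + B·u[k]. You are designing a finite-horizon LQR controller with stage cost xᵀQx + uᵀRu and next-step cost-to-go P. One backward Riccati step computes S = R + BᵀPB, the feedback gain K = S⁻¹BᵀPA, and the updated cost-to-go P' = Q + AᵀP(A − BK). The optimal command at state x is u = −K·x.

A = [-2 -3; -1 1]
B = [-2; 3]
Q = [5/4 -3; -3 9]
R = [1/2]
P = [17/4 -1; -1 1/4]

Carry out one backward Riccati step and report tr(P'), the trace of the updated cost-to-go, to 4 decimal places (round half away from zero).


BᵀP = [-11.5000 2.7500]
S = R + BᵀPB = [1/2] + [31.2500] = [31.7500]
BᵀPA = [20.2500 37.2500]
K = S⁻¹·BᵀPA = [0.6378 1.1732]
A−BK = [-0.7244 -0.6535; -2.9134 -2.5197]
AᵀP(A−BK) = [0.3346 0.4921; 0.4921 0.7972]
P' = Q + AᵀP(A−BK) = [1.5846 -2.5079; -2.5079 9.7972]
tr(P') = 11.3819

11.3819


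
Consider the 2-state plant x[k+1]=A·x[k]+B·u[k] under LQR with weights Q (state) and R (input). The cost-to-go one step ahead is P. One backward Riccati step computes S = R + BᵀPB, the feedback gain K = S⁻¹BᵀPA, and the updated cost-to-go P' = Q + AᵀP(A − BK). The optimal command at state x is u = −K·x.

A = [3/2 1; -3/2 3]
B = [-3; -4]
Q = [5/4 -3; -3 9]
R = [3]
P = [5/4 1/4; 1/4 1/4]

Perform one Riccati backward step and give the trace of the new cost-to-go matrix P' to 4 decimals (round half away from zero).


BᵀP = [-4.7500 -1.7500]
S = R + BᵀPB = [3] + [21.2500] = [24.2500]
BᵀPA = [-4.5000 -10.0000]
K = S⁻¹·BᵀPA = [-0.1856 -0.4124]
A−BK = [0.9433 -0.2371; -2.2423 1.3505]
AᵀP(A−BK) = [1.4149 -0.3557; -0.3557 0.8763]
P' = Q + AᵀP(A−BK) = [2.6649 -3.3557; -3.3557 9.8763]
tr(P') = 12.5412

12.5412


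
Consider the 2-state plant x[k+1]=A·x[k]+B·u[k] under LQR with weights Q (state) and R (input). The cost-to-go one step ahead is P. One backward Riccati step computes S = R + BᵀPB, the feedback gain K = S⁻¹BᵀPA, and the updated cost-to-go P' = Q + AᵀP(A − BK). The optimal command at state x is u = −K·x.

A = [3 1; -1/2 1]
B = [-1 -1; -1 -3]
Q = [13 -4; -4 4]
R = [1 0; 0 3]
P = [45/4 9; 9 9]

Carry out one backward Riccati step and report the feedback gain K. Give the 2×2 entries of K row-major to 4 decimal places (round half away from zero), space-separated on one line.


-1.5652 -0.5674 0.1304 -0.2152

BᵀP = [-20.2500 -18.0000; -38.2500 -36.0000]
S = R + BᵀPB = [1 0; 0 3] + [38.2500 74.2500; 74.2500 146.2500] = [39.2500 74.2500; 74.2500 149.2500]
BᵀPA = [-51.7500 -38.2500; -96.7500 -74.2500]
K = S⁻¹·BᵀPA = [-1.5652 -0.5674; 0.1304 -0.2152]
A−BK = [1.5652 0.2174; -1.6739 -0.2130]
AᵀP(A−BK) = [8.1196 1.5652; 1.5652 0.5674]
P' = Q + AᵀP(A−BK) = [21.1196 -2.4348; -2.4348 4.5674]
tr(P') = 25.6870


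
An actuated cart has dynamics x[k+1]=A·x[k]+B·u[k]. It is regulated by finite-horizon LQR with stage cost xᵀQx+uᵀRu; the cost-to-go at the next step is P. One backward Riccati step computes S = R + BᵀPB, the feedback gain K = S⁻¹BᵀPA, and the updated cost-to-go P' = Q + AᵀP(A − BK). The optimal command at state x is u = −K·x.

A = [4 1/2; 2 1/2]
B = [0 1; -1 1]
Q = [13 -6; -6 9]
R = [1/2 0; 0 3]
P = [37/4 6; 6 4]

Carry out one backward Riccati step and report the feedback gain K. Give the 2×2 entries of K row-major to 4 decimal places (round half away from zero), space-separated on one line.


BᵀP = [-6.0000 -4.0000; 15.2500 10.0000]
S = R + BᵀPB = [1/2 0; 0 3] + [4.0000 -10.0000; -10.0000 25.2500] = [4.5000 -10.0000; -10.0000 28.2500]
BᵀPA = [-32.0000 -5.0000; 81.0000 12.6250]
K = S⁻¹·BᵀPA = [-3.4654 -0.5530; 1.6406 0.2512]
A−BK = [2.3594 0.2488; -3.1060 -0.3041]
AᵀP(A−BK) = [16.2212 2.4608; 2.4608 0.3767]
P' = Q + AᵀP(A−BK) = [29.2212 -3.5392; -3.5392 9.3767]
tr(P') = 38.5979

-3.4654 -0.5530 1.6406 0.2512


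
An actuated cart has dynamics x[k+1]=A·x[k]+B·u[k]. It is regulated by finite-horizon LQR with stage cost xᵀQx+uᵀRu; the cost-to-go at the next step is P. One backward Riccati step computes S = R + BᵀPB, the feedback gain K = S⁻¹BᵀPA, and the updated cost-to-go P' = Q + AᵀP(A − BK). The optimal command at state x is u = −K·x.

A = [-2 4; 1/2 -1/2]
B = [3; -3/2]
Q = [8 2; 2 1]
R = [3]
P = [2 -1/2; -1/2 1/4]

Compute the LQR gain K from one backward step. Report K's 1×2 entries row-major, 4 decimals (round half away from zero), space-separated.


BᵀP = [6.7500 -1.8750]
S = R + BᵀPB = [3] + [23.0625] = [26.0625]
BᵀPA = [-14.4375 27.9375]
K = S⁻¹·BᵀPA = [-0.5540 1.0719]
A−BK = [-0.3381 0.7842; -0.3309 1.1079]
AᵀP(A−BK) = [1.0647 -2.0863; -2.0863 4.1151]
P' = Q + AᵀP(A−BK) = [9.0647 -0.0863; -0.0863 5.1151]
tr(P') = 14.1799

-0.5540 1.0719


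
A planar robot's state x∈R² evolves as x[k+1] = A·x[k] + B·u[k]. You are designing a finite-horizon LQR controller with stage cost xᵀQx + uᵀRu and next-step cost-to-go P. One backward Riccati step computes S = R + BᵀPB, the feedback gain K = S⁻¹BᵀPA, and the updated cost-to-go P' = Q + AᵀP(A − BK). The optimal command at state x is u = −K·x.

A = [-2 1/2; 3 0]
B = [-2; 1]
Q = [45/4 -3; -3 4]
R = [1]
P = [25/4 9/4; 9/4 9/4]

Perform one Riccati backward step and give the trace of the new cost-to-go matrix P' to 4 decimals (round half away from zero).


23.8766

BᵀP = [-10.2500 -2.2500]
S = R + BᵀPB = [1] + [18.2500] = [19.2500]
BᵀPA = [13.7500 -5.1250]
K = S⁻¹·BᵀPA = [0.7143 -0.2662]
A−BK = [-0.5714 -0.0325; 2.2857 0.2662]
AᵀP(A−BK) = [8.4286 0.7857; 0.7857 0.1981]
P' = Q + AᵀP(A−BK) = [19.6786 -2.2143; -2.2143 4.1981]
tr(P') = 23.8766


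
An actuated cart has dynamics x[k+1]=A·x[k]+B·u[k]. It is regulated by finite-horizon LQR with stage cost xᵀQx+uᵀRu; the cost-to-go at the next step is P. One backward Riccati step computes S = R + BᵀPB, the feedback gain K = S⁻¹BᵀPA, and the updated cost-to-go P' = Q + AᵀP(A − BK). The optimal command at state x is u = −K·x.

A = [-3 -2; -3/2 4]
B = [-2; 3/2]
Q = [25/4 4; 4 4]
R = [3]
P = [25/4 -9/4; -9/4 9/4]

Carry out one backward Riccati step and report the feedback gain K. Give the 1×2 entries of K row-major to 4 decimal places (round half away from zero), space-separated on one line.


BᵀP = [-15.8750 7.8750]
S = R + BᵀPB = [3] + [43.5625] = [46.5625]
BᵀPA = [35.8125 63.2500]
K = S⁻¹·BᵀPA = [0.7691 1.3584]
A−BK = [-1.4617 0.7168; -2.6537 1.9624]
AᵀP(A−BK) = [13.5181 -4.3973; -4.3973 11.0819]
P' = Q + AᵀP(A−BK) = [19.7681 -0.3973; -0.3973 15.0819]
tr(P') = 34.8500

0.7691 1.3584


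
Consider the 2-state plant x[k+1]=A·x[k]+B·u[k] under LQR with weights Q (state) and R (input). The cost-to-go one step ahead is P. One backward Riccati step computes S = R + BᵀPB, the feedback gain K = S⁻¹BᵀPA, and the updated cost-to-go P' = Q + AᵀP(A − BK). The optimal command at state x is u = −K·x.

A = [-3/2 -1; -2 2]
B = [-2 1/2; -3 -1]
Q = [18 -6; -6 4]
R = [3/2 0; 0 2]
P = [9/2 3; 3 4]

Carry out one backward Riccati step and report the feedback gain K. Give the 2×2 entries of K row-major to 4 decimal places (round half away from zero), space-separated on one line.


BᵀP = [-18.0000 -18.0000; -0.7500 -2.5000]
S = R + BᵀPB = [3/2 0; 0 2] + [90.0000 9.0000; 9.0000 2.1250] = [91.5000 9.0000; 9.0000 4.1250]
BᵀPA = [63.0000 -18.0000; 6.1250 -4.2500]
K = S⁻¹·BᵀPA = [0.6907 -0.1214; -0.0221 -0.7653]
A−BK = [-0.1075 -0.8602; 0.0500 0.8703]
AᵀP(A−BK) = [0.7464 0.0886; 0.0886 3.0614]
P' = Q + AᵀP(A−BK) = [18.7464 -5.9114; -5.9114 7.0614]
tr(P') = 25.8077

0.6907 -0.1214 -0.0221 -0.7653


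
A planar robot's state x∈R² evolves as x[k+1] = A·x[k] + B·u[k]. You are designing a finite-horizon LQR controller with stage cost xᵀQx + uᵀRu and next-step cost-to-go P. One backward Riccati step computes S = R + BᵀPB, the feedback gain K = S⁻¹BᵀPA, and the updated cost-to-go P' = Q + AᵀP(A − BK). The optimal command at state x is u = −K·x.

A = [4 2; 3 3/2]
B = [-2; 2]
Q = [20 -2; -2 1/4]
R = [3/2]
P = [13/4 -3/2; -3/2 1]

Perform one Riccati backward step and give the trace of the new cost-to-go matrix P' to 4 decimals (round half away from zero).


BᵀP = [-9.5000 5.0000]
S = R + BᵀPB = [3/2] + [29.0000] = [30.5000]
BᵀPA = [-23.0000 -11.5000]
K = S⁻¹·BᵀPA = [-0.7541 -0.3770]
A−BK = [2.4918 1.2459; 4.5082 2.2541]
AᵀP(A−BK) = [7.6557 3.8279; 3.8279 1.9139]
P' = Q + AᵀP(A−BK) = [27.6557 1.8279; 1.8279 2.1639]
tr(P') = 29.8197

29.8197


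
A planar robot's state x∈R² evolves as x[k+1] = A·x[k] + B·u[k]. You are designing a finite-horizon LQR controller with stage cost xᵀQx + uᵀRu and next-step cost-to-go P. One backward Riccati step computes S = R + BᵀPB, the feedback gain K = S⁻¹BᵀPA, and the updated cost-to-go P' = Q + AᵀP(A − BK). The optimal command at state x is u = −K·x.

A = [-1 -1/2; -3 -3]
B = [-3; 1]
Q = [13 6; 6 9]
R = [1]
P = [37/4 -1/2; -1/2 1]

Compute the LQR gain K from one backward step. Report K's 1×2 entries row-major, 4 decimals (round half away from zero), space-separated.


BᵀP = [-28.2500 2.5000]
S = R + BᵀPB = [1] + [87.2500] = [88.2500]
BᵀPA = [20.7500 6.6250]
K = S⁻¹·BᵀPA = [0.2351 0.0751]
A−BK = [-0.2946 -0.2748; -3.2351 -3.0751]
AᵀP(A−BK) = [10.3711 9.8173; 9.8173 9.3152]
P' = Q + AᵀP(A−BK) = [23.3711 15.8173; 15.8173 18.3152]
tr(P') = 41.6863

0.2351 0.0751


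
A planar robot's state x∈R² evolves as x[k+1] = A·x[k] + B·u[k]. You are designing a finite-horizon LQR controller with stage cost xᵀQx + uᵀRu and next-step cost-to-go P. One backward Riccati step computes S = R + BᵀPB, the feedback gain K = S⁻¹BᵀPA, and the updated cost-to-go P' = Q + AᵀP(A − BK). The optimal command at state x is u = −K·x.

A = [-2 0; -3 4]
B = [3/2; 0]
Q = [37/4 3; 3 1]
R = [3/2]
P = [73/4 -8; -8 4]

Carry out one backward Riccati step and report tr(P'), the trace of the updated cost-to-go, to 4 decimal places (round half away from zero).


BᵀP = [27.3750 -12.0000]
S = R + BᵀPB = [3/2] + [41.0625] = [42.5625]
BᵀPA = [-18.7500 -48.0000]
K = S⁻¹·BᵀPA = [-0.4405 -1.1278]
A−BK = [-1.3392 1.6916; -3.0000 4.0000]
AᵀP(A−BK) = [4.7401 -5.1454; -5.1454 9.8678]
P' = Q + AᵀP(A−BK) = [13.9901 -2.1454; -2.1454 10.8678]
tr(P') = 24.8579

24.8579


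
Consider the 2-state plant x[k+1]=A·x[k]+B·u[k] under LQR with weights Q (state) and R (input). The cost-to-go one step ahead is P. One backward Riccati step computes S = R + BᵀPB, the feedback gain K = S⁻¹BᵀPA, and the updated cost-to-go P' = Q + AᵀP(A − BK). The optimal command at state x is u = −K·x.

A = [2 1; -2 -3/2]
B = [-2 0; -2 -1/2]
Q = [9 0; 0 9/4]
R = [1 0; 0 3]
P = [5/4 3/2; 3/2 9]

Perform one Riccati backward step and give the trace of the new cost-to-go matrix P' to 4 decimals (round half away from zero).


BᵀP = [-5.5000 -21.0000; -0.7500 -4.5000]
S = R + BᵀPB = [1 0; 0 3] + [53.0000 10.5000; 10.5000 2.2500] = [54.0000 10.5000; 10.5000 5.2500]
BᵀPA = [31.0000 26.0000; 7.5000 6.0000]
K = S⁻¹·BᵀPA = [0.4848 0.4242; 0.4589 0.2944]
A−BK = [2.9697 1.8485; -0.8009 -0.5043]
AᵀP(A−BK) = [10.5281 6.6407; 6.6407 4.2035]
P' = Q + AᵀP(A−BK) = [19.5281 6.6407; 6.6407 6.4535]
tr(P') = 25.9816

25.9816


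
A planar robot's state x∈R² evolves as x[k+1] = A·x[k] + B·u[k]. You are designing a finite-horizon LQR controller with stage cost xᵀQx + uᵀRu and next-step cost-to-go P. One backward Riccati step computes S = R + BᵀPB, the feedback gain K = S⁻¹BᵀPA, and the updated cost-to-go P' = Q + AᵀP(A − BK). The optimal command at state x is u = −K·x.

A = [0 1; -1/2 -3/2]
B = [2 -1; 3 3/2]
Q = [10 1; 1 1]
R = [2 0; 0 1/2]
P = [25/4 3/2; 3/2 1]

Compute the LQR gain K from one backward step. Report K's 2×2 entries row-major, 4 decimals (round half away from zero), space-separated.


BᵀP = [17.0000 6.0000; -4.0000 0.0000]
S = R + BᵀPB = [2 0; 0 1/2] + [52.0000 -8.0000; -8.0000 4.0000] = [54.0000 -8.0000; -8.0000 4.5000]
BᵀPA = [-3.0000 8.0000; 0.0000 -4.0000]
K = S⁻¹·BᵀPA = [-0.0754 0.0223; -0.1341 -0.8492]
A−BK = [0.0168 0.1061; -0.0726 -0.2933]
AᵀP(A−BK) = [0.0237 0.0670; 0.0670 0.4246]
P' = Q + AᵀP(A−BK) = [10.0237 1.0670; 1.0670 1.4246]
tr(P') = 11.4483

-0.0754 0.0223 -0.1341 -0.8492


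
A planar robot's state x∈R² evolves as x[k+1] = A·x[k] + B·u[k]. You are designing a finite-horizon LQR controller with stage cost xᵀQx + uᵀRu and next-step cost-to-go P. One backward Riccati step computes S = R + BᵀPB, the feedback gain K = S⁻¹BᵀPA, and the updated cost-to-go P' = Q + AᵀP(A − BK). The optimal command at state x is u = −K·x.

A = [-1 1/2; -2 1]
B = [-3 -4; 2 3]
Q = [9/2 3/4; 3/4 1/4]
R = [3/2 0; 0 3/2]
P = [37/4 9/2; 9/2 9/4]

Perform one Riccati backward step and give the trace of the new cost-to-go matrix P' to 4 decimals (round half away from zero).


6.7231

BᵀP = [-18.7500 -9.0000; -23.5000 -11.2500]
S = R + BᵀPB = [3/2 0; 0 3/2] + [38.2500 48.0000; 48.0000 60.2500] = [39.7500 48.0000; 48.0000 61.7500]
BᵀPA = [36.7500 -18.3750; 46.0000 -23.0000]
K = S⁻¹·BᵀPA = [0.4072 -0.2036; 0.4284 -0.2142]
A−BK = [1.9352 -0.9676; -4.0996 2.0498]
AᵀP(A−BK) = [1.5785 -0.7892; -0.7892 0.3946]
P' = Q + AᵀP(A−BK) = [6.0785 -0.0392; -0.0392 0.6446]
tr(P') = 6.7231


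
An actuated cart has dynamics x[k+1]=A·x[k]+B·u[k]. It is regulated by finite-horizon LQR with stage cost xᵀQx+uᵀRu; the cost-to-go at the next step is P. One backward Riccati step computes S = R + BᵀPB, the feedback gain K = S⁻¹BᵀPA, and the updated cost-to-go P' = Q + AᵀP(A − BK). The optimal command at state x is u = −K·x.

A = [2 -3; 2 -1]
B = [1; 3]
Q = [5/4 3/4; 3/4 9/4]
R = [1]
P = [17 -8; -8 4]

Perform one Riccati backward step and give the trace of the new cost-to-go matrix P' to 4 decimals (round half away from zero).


BᵀP = [-7.0000 4.0000]
S = R + BᵀPB = [1] + [5.0000] = [6.0000]
BᵀPA = [-6.0000 17.0000]
K = S⁻¹·BᵀPA = [-1.0000 2.8333]
A−BK = [3.0000 -5.8333; 5.0000 -9.5000]
AᵀP(A−BK) = [14.0000 -29.0000; -29.0000 60.8333]
P' = Q + AᵀP(A−BK) = [15.2500 -28.2500; -28.2500 63.0833]
tr(P') = 78.3333

78.3333


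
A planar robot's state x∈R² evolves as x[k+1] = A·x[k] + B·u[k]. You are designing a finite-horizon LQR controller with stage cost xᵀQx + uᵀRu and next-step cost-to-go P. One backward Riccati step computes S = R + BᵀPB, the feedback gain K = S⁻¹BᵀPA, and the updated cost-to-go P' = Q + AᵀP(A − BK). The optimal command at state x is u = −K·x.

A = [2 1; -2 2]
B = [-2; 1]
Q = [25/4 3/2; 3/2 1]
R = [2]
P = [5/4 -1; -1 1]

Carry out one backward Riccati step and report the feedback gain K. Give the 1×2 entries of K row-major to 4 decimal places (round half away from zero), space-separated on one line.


-1.0833 0.2083

BᵀP = [-3.5000 3.0000]
S = R + BᵀPB = [2] + [10.0000] = [12.0000]
BᵀPA = [-13.0000 2.5000]
K = S⁻¹·BᵀPA = [-1.0833 0.2083]
A−BK = [-0.1667 1.4167; -0.9167 1.7917]
AᵀP(A−BK) = [2.9167 -0.7917; -0.7917 0.7292]
P' = Q + AᵀP(A−BK) = [9.1667 0.7083; 0.7083 1.7292]
tr(P') = 10.8958


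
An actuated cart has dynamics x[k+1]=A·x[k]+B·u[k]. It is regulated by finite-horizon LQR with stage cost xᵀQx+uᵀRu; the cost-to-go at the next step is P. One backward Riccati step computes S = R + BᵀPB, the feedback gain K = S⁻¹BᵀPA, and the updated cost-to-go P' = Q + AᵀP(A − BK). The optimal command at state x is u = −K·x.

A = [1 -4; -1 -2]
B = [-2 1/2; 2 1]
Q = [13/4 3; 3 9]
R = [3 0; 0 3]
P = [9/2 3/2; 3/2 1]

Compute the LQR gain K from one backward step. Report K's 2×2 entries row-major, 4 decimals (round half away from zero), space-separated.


-0.3583 1.4011 0.0856 -1.9465

BᵀP = [-6.0000 -1.0000; 3.7500 1.7500]
S = R + BᵀPB = [3 0; 0 3] + [10.0000 -4.0000; -4.0000 3.6250] = [13.0000 -4.0000; -4.0000 6.6250]
BᵀPA = [-5.0000 26.0000; 2.0000 -18.5000]
K = S⁻¹·BᵀPA = [-0.3583 1.4011; 0.0856 -1.9465]
A−BK = [0.2406 -0.2246; -0.3690 -2.8556]
AᵀP(A−BK) = [0.5374 -2.1016; -2.1016 27.5615]
P' = Q + AᵀP(A−BK) = [3.7874 0.8984; 0.8984 36.5615]
tr(P') = 40.3489


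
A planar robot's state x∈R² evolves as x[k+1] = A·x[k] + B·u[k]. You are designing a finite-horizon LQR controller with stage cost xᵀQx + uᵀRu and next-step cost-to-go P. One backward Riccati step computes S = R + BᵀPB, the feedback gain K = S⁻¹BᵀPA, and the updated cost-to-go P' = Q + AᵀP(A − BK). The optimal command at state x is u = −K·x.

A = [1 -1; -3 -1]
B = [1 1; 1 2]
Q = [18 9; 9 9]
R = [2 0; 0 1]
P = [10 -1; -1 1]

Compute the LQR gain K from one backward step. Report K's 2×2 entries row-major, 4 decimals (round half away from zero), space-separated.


BᵀP = [9.0000 0.0000; 8.0000 1.0000]
S = R + BᵀPB = [2 0; 0 1] + [9.0000 9.0000; 9.0000 10.0000] = [11.0000 9.0000; 9.0000 11.0000]
BᵀPA = [9.0000 -9.0000; 5.0000 -9.0000]
K = S⁻¹·BᵀPA = [1.3500 -0.4500; -0.6500 -0.4500]
A−BK = [0.3000 -0.1000; -3.0500 0.3500]
AᵀP(A−BK) = [16.1000 -2.7000; -2.7000 0.9000]
P' = Q + AᵀP(A−BK) = [34.1000 6.3000; 6.3000 9.9000]
tr(P') = 44.0000

1.3500 -0.4500 -0.6500 -0.4500


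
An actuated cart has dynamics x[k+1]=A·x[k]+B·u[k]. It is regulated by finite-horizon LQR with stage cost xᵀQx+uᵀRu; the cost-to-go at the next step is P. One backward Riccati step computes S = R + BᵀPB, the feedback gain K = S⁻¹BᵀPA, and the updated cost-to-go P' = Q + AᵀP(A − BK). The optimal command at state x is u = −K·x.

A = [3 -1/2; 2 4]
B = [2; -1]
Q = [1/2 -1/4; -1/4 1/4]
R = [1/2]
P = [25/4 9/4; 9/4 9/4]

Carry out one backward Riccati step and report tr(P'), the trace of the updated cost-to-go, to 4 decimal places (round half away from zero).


BᵀP = [10.2500 2.2500]
S = R + BᵀPB = [1/2] + [18.2500] = [18.7500]
BᵀPA = [35.2500 3.8750]
K = S⁻¹·BᵀPA = [1.8800 0.2067]
A−BK = [-0.7600 -0.9133; 3.8800 4.2067]
AᵀP(A−BK) = [25.9800 26.0900; 26.0900 27.7617]
P' = Q + AᵀP(A−BK) = [26.4800 25.8400; 25.8400 28.0117]
tr(P') = 54.4917

54.4917


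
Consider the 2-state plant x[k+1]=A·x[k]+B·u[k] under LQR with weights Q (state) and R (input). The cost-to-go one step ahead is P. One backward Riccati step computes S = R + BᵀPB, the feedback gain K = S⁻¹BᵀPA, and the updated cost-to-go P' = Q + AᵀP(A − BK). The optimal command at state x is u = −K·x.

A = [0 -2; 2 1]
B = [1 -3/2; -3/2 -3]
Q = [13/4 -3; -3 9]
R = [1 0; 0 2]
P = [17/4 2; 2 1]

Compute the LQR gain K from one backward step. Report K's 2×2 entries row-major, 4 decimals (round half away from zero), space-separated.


BᵀP = [1.2500 0.5000; -12.3750 -6.0000]
S = R + BᵀPB = [1 0; 0 2] + [0.5000 -3.3750; -3.3750 36.5625] = [1.5000 -3.3750; -3.3750 38.5625]
BᵀPA = [1.0000 -2.0000; -12.0000 18.7500]
K = S⁻¹·BᵀPA = [-0.0417 -0.2980; -0.3148 0.4601]
A−BK = [-0.4305 -1.0118; 0.9929 1.9334]
AᵀP(A−BK) = [0.2637 -0.1803; -0.1803 0.7763]
P' = Q + AᵀP(A−BK) = [3.5137 -3.1803; -3.1803 9.7763]
tr(P') = 13.2900

-0.0417 -0.2980 -0.3148 0.4601


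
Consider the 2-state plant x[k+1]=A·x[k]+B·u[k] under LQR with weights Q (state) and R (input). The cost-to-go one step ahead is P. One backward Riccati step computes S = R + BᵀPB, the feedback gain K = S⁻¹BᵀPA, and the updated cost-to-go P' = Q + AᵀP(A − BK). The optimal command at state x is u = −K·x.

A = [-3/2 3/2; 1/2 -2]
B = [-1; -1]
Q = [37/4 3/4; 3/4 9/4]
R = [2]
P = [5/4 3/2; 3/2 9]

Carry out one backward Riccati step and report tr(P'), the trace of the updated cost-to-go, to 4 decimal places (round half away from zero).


BᵀP = [-2.7500 -10.5000]
S = R + BᵀPB = [2] + [13.2500] = [15.2500]
BᵀPA = [-1.1250 16.8750]
K = S⁻¹·BᵀPA = [-0.0738 1.1066]
A−BK = [-1.5738 2.6066; 0.4262 -0.8934]
AᵀP(A−BK) = [2.7295 -4.9426; -4.9426 11.1393]
P' = Q + AᵀP(A−BK) = [11.9795 -4.1926; -4.1926 13.3893]
tr(P') = 25.3689

25.3689


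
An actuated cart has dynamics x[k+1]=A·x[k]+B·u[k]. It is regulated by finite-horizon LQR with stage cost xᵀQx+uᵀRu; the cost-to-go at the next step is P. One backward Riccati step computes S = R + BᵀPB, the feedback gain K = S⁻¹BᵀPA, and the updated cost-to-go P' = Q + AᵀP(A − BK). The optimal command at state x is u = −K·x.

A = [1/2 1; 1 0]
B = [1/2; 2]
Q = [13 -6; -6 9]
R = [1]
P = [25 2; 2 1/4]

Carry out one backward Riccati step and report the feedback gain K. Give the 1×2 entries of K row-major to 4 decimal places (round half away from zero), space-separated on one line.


0.7959 1.3469

BᵀP = [16.5000 1.5000]
S = R + BᵀPB = [1] + [11.2500] = [12.2500]
BᵀPA = [9.7500 16.5000]
K = S⁻¹·BᵀPA = [0.7959 1.3469]
A−BK = [0.1020 0.3265; -0.5918 -2.6939]
AᵀP(A−BK) = [0.7398 1.3673; 1.3673 2.7755]
P' = Q + AᵀP(A−BK) = [13.7398 -4.6327; -4.6327 11.7755]
tr(P') = 25.5153


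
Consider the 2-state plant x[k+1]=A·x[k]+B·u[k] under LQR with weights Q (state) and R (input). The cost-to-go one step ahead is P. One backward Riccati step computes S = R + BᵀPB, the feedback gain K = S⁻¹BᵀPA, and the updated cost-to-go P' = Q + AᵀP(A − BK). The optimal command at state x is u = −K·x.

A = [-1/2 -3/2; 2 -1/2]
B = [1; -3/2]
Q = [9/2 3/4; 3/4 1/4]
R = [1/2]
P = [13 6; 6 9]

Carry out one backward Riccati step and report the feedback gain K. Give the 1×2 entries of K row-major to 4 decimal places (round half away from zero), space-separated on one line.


BᵀP = [4.0000 -7.5000]
S = R + BᵀPB = [1/2] + [15.2500] = [15.7500]
BᵀPA = [-17.0000 -2.2500]
K = S⁻¹·BᵀPA = [-1.0794 -0.1429]
A−BK = [0.5794 -1.3571; 0.3810 -0.7143]
AᵀP(A−BK) = [8.9008 -18.1786; -18.1786 40.1786]
P' = Q + AᵀP(A−BK) = [13.4008 -17.4286; -17.4286 40.4286]
tr(P') = 53.8294

-1.0794 -0.1429


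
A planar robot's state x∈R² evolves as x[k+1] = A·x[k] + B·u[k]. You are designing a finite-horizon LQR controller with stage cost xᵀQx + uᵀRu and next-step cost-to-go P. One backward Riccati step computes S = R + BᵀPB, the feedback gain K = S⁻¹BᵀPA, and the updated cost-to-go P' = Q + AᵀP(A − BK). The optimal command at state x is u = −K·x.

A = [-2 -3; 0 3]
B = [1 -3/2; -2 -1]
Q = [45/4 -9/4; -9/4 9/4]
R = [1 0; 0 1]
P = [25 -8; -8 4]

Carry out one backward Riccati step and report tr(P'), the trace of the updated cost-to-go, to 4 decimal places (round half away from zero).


BᵀP = [41.0000 -16.0000; -29.5000 8.0000]
S = R + BᵀPB = [1 0; 0 1] + [73.0000 -45.5000; -45.5000 36.2500] = [74.0000 -45.5000; -45.5000 37.2500]
BᵀPA = [-82.0000 -171.0000; 59.0000 112.5000]
K = S⁻¹·BᵀPA = [-0.5392 -1.8230; 0.9253 0.7934]
A−BK = [-0.0729 0.0131; -0.1530 0.1475]
AᵀP(A−BK) = [1.1949 1.7049; 1.7049 4.0131]
P' = Q + AᵀP(A−BK) = [12.4449 -0.5451; -0.5451 6.2631]
tr(P') = 18.7080

18.7080


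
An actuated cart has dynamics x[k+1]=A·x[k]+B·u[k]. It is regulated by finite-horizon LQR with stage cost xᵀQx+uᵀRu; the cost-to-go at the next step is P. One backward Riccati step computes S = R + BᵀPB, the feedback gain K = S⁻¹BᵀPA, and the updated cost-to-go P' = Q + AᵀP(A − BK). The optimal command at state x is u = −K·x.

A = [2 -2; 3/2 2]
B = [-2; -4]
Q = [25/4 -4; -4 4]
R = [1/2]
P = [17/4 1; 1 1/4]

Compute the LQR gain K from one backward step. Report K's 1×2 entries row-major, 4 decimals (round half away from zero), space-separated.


-0.7867 0.5067

BᵀP = [-12.5000 -3.0000]
S = R + BᵀPB = [1/2] + [37.0000] = [37.5000]
BᵀPA = [-29.5000 19.0000]
K = S⁻¹·BᵀPA = [-0.7867 0.5067]
A−BK = [0.4267 -0.9867; -1.6467 4.0267]
AᵀP(A−BK) = [0.3558 -0.3033; -0.3033 0.3733]
P' = Q + AᵀP(A−BK) = [6.6058 -4.3033; -4.3033 4.3733]
tr(P') = 10.9792
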